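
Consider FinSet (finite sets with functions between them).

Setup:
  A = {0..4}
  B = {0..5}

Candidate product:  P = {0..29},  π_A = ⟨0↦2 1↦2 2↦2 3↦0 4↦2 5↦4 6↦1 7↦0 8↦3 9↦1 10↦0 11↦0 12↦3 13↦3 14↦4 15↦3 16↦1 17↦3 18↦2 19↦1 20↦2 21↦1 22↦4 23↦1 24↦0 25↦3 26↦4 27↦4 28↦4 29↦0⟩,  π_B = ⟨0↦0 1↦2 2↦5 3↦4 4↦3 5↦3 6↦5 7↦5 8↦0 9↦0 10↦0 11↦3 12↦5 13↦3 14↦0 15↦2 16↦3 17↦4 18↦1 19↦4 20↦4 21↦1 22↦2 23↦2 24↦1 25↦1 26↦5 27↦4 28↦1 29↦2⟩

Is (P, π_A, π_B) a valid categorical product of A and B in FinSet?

|A|·|B| = 5·6 = 30;  |P| = 30
Check the pairing map k ↦ (π_A(k), π_B(k)):
  0 ↦ (2,0)
  1 ↦ (2,2)
  2 ↦ (2,5)
  3 ↦ (0,4)
  4 ↦ (2,3)
  5 ↦ (4,3)
  6 ↦ (1,5)
  7 ↦ (0,5)
  8 ↦ (3,0)
  9 ↦ (1,0)
  10 ↦ (0,0)
  11 ↦ (0,3)
  12 ↦ (3,5)
  13 ↦ (3,3)
  14 ↦ (4,0)
  15 ↦ (3,2)
  16 ↦ (1,3)
  17 ↦ (3,4)
  18 ↦ (2,1)
  19 ↦ (1,4)
  20 ↦ (2,4)
  21 ↦ (1,1)
  22 ↦ (4,2)
  23 ↦ (1,2)
  24 ↦ (0,1)
  25 ↦ (3,1)
  26 ↦ (4,5)
  27 ↦ (4,4)
  28 ↦ (4,1)
  29 ↦ (0,2)
distinct pairs in image: 30 / 30 needed
  → bijection onto A×B; projections well-typed.

Answer: VALID PRODUCT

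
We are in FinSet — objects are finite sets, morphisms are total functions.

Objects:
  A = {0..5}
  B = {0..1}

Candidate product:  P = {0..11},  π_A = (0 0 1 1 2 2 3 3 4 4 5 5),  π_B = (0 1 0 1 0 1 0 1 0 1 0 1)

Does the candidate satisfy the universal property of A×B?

Answer: VALID PRODUCT

Work:
|A|·|B| = 6·2 = 12;  |P| = 12
Check the pairing map k ↦ (π_A(k), π_B(k)):
  0 : (0,0)
  1 : (0,1)
  2 : (1,0)
  3 : (1,1)
  4 : (2,0)
  5 : (2,1)
  6 : (3,0)
  7 : (3,1)
  8 : (4,0)
  9 : (4,1)
  10 : (5,0)
  11 : (5,1)
distinct pairs in image: 12 / 12 needed
  → bijection onto A×B; projections well-typed.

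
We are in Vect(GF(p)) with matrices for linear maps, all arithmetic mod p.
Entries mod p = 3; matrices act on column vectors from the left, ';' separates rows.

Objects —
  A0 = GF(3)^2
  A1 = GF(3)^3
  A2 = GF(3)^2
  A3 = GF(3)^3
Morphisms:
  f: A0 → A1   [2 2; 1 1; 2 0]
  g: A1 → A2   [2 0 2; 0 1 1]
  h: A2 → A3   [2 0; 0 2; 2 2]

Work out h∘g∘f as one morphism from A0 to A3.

Answer: [1 2; 0 2; 1 1]

Work:
  e0=[1,0] f→[2,1,2] g→[2,0] h→[1,0,1]
  e1=[0,1] f→[2,1,0] g→[1,1] h→[2,2,1]
⟦path⟧: [1 2; 0 2; 1 1]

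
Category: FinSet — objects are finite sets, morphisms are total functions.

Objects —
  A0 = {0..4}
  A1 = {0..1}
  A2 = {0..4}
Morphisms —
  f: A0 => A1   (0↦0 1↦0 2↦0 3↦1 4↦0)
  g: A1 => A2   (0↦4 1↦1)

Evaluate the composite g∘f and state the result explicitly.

  0 f=>0 g=>4
  1 f=>0 g=>4
  2 f=>0 g=>4
  3 f=>1 g=>1
  4 f=>0 g=>4
⟦path⟧: (0↦4 1↦4 2↦4 3↦1 4↦4)

Answer: (0↦4 1↦4 2↦4 3↦1 4↦4)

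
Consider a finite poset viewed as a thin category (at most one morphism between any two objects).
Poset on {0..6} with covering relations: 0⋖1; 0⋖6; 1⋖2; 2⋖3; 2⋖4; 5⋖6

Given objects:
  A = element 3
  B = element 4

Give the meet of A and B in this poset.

Answer: A∧B = 2

Trace:
Common predecessors of 3,4: {0,1,2}
  0 ⊑ 2
  1 ⊑ 2
  2 ⊑ 2
glb = 2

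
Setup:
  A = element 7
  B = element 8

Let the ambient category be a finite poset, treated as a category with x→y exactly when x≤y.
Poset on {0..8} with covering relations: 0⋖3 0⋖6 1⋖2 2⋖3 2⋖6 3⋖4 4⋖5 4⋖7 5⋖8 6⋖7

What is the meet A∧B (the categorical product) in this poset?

Answer: A∧B = 4

Derivation:
Lower bounds of A=7 and B=8: {0,1,2,3,4}
  0 ⊑ 4
  1 ⊑ 4
  2 ⊑ 4
  3 ⊑ 4
  4 ⊑ 4
glb = 4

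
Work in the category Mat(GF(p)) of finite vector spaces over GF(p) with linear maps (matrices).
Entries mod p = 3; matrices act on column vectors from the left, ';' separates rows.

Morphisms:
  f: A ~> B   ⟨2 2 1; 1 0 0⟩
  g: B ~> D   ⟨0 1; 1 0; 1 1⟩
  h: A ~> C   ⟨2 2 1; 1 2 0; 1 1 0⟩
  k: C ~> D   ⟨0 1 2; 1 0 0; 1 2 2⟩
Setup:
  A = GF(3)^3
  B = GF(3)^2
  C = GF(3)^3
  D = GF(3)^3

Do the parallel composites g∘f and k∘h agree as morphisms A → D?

Path 1 = f;g:
  e0=⟨1,0,0⟩ f~>⟨2,1⟩ g~>⟨1,2,0⟩
  e1=⟨0,1,0⟩ f~>⟨2,0⟩ g~>⟨0,2,2⟩
  e2=⟨0,0,1⟩ f~>⟨1,0⟩ g~>⟨0,1,1⟩
  ⟦path⟧₁ = ⟨1 0 0; 2 2 1; 0 2 1⟩
Path 2 = h;k:
  e0=⟨1,0,0⟩ h~>⟨2,1,1⟩ k~>⟨0,2,0⟩
  e1=⟨0,1,0⟩ h~>⟨2,2,1⟩ k~>⟨1,2,2⟩
  e2=⟨0,0,1⟩ h~>⟨1,0,0⟩ k~>⟨0,1,1⟩
  ⟦path⟧₂ = ⟨0 1 0; 2 2 1; 0 2 1⟩
Equal? distinct morphisms ✗

Answer: DOES NOT COMMUTE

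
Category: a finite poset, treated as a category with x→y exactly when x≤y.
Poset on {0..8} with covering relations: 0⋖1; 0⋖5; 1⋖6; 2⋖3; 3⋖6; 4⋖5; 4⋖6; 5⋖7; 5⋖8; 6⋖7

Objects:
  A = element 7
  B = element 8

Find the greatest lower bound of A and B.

Answer: A∧B = 5

Derivation:
Common predecessors of 7,8: {0,4,5}
  0 <= 5
  4 <= 5
  5 <= 5
glb = 5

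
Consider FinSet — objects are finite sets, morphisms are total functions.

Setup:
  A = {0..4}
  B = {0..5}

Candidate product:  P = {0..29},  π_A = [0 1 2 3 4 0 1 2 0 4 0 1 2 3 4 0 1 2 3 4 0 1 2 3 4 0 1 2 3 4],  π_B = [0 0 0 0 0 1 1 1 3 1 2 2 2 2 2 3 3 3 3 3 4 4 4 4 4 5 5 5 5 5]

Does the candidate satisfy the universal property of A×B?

Answer: NOT A VALID PRODUCT — duplicate pair at indices 15,8

Trace:
|A|·|B| = 5·6 = 30;  |P| = 30
Check the pairing map k ↦ (π_A(k), π_B(k)):
  0 ↦ (0,0)
  1 ↦ (1,0)
  2 ↦ (2,0)
  3 ↦ (3,0)
  4 ↦ (4,0)
  5 ↦ (0,1)
  6 ↦ (1,1)
  7 ↦ (2,1)
  8 ↦ (0,3)
  9 ↦ (4,1)
  10 ↦ (0,2)
  11 ↦ (1,2)
  12 ↦ (2,2)
  13 ↦ (3,2)
  14 ↦ (4,2)
  15 ↦ (0,3)  ✗ repeats pair of k=8
  16 ↦ (1,3)
  17 ↦ (2,3)
  18 ↦ (3,3)
  19 ↦ (4,3)
  20 ↦ (0,4)
  21 ↦ (1,4)
  22 ↦ (2,4)
  23 ↦ (3,4)
  24 ↦ (4,4)
  25 ↦ (0,5)
  26 ↦ (1,5)
  27 ↦ (2,5)
  28 ↦ (3,5)
  29 ↦ (4,5)
distinct pairs in image: 29 / 30 needed
  → (0,3) hit at k=8 and k=15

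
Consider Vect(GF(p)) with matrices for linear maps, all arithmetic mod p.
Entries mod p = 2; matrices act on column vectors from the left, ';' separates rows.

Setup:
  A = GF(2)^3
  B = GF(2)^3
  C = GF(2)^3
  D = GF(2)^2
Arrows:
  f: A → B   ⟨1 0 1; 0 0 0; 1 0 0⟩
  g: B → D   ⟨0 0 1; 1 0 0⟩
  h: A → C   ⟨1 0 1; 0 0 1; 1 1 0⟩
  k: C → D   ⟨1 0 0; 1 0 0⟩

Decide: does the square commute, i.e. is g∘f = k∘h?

Answer: DOES NOT COMMUTE

Trace:
1) trace f;g:
  e0=⟨1,0,0⟩ f→⟨1,0,1⟩ g→⟨1,1⟩
  e1=⟨0,1,0⟩ f→⟨0,0,0⟩ g→⟨0,0⟩
  e2=⟨0,0,1⟩ f→⟨1,0,0⟩ g→⟨0,1⟩
  composite₁ = ⟨1 0 0; 1 0 1⟩
2) trace h;k:
  e0=⟨1,0,0⟩ h→⟨1,0,1⟩ k→⟨1,1⟩
  e1=⟨0,1,0⟩ h→⟨0,0,1⟩ k→⟨0,0⟩
  e2=⟨0,0,1⟩ h→⟨1,1,0⟩ k→⟨1,1⟩
  composite₂ = ⟨1 0 1; 1 0 1⟩
Equal? differ; not commutative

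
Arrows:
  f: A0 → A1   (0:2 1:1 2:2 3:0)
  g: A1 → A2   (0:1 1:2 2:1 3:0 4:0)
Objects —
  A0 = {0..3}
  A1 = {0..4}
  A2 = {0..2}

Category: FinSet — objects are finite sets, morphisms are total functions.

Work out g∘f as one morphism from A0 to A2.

Answer: (0:1 1:2 2:1 3:1)

Derivation:
  0 f→2 g→1
  1 f→1 g→2
  2 f→2 g→1
  3 f→0 g→1
composite: (0:1 1:2 2:1 3:1)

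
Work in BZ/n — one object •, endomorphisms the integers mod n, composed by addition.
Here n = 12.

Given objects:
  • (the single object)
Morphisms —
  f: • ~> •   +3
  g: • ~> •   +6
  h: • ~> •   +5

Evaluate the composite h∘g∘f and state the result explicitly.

Answer: +2

Derivation:
  0 +3≡3 +6≡9 +5≡2  (mod 12)
result: +2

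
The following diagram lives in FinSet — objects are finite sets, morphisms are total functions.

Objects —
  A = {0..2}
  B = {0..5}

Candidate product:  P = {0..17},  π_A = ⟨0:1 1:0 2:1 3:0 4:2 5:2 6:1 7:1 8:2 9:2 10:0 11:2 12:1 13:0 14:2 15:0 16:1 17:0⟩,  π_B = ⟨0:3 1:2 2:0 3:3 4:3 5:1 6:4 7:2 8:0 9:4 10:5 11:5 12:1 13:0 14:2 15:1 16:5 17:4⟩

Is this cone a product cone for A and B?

Answer: VALID PRODUCT

Derivation:
|A|·|B| = 3·6 = 18;  |P| = 18
Check the pairing map k ↦ (π_A(k), π_B(k)):
  0 : (1,3)
  1 : (0,2)
  2 : (1,0)
  3 : (0,3)
  4 : (2,3)
  5 : (2,1)
  6 : (1,4)
  7 : (1,2)
  8 : (2,0)
  9 : (2,4)
  10 : (0,5)
  11 : (2,5)
  12 : (1,1)
  13 : (0,0)
  14 : (2,2)
  15 : (0,1)
  16 : (1,5)
  17 : (0,4)
distinct pairs in image: 18 / 18 needed
  → bijection onto A×B; projections well-typed.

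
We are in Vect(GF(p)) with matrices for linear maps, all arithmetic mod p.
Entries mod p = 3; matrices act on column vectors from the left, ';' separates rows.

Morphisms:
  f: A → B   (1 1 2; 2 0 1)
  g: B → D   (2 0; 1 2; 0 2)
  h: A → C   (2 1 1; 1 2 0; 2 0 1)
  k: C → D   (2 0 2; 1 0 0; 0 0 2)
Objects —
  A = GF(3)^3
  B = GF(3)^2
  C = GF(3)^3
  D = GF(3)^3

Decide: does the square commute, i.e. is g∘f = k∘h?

Answer: COMMUTES

Work:
1) trace f;g:
  e0=[1,0,0] f→[1,2] g→[2,2,1]
  e1=[0,1,0] f→[1,0] g→[2,1,0]
  e2=[0,0,1] f→[2,1] g→[1,1,2]
  result₁ = (2 2 1; 2 1 1; 1 0 2)
2) trace h;k:
  e0=[1,0,0] h→[2,1,2] k→[2,2,1]
  e1=[0,1,0] h→[1,2,0] k→[2,1,0]
  e2=[0,0,1] h→[1,0,1] k→[1,1,2]
  result₂ = (2 2 1; 2 1 1; 1 0 2)
Equal? same morphism ✓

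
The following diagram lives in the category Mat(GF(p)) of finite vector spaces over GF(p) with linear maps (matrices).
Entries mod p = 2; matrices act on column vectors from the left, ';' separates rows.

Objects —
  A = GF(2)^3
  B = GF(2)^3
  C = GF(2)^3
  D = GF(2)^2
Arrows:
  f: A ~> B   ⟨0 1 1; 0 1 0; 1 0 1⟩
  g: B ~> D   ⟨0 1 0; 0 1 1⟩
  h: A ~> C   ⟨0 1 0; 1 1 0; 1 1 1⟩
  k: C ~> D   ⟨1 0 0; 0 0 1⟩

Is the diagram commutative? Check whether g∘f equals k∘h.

1) trace f;g:
  e0=⟨1,0,0⟩ f~>⟨0,0,1⟩ g~>⟨0,1⟩
  e1=⟨0,1,0⟩ f~>⟨1,1,0⟩ g~>⟨1,1⟩
  e2=⟨0,0,1⟩ f~>⟨1,0,1⟩ g~>⟨0,1⟩
  ⟦path⟧₁ = ⟨0 1 0; 1 1 1⟩
2) trace h;k:
  e0=⟨1,0,0⟩ h~>⟨0,1,1⟩ k~>⟨0,1⟩
  e1=⟨0,1,0⟩ h~>⟨1,1,1⟩ k~>⟨1,1⟩
  e2=⟨0,0,1⟩ h~>⟨0,0,1⟩ k~>⟨0,1⟩
  ⟦path⟧₂ = ⟨0 1 0; 1 1 1⟩
Equal? YES — commutes

Answer: COMMUTES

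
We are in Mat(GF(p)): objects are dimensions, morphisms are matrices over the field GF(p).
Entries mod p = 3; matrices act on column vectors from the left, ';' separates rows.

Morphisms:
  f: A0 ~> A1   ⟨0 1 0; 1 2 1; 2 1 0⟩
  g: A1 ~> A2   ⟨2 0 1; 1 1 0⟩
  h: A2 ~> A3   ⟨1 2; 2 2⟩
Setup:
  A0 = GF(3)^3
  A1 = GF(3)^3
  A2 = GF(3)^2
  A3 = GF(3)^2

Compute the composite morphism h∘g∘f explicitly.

  e0=[1,0,0] f~>[0,1,2] g~>[2,1] h~>[1,0]
  e1=[0,1,0] f~>[1,2,1] g~>[0,0] h~>[0,0]
  e2=[0,0,1] f~>[0,1,0] g~>[0,1] h~>[2,2]
result: ⟨1 0 2; 0 0 2⟩

Answer: ⟨1 0 2; 0 0 2⟩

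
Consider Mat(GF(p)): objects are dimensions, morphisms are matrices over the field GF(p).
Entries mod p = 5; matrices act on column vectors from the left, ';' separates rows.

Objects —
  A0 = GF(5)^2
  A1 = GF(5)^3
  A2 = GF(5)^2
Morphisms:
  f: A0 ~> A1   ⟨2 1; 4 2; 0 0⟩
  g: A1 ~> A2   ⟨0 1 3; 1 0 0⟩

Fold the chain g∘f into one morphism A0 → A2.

  e0=⟨1,0⟩ f~>⟨2,4,0⟩ g~>⟨4,2⟩
  e1=⟨0,1⟩ f~>⟨1,2,0⟩ g~>⟨2,1⟩
result: ⟨4 2; 2 1⟩

Answer: ⟨4 2; 2 1⟩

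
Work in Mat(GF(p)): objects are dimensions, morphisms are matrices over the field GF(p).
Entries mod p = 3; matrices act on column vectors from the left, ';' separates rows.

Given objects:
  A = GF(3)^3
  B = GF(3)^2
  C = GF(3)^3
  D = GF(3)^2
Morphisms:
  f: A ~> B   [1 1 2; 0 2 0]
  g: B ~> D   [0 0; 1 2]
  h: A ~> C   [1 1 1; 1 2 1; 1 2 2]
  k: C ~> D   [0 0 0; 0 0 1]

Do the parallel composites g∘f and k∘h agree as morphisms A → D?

1) trace f;g:
  e0=(1,0,0) f~>(1,0) g~>(0,1)
  e1=(0,1,0) f~>(1,2) g~>(0,2)
  e2=(0,0,1) f~>(2,0) g~>(0,2)
  ⟦path⟧₁ = [0 0 0; 1 2 2]
2) trace h;k:
  e0=(1,0,0) h~>(1,1,1) k~>(0,1)
  e1=(0,1,0) h~>(1,2,2) k~>(0,2)
  e2=(0,0,1) h~>(1,1,2) k~>(0,2)
  ⟦path⟧₂ = [0 0 0; 1 2 2]
Equal? same morphism ✓

Answer: COMMUTES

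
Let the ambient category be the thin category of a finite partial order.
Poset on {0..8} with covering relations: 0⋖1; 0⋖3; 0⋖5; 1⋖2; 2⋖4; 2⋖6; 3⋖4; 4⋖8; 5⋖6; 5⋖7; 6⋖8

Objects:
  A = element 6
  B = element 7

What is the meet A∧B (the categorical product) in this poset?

Common predecessors of 6,7: {0,5}
  0 ≤ 5
  5 ≤ 5
glb = 5

Answer: A∧B = 5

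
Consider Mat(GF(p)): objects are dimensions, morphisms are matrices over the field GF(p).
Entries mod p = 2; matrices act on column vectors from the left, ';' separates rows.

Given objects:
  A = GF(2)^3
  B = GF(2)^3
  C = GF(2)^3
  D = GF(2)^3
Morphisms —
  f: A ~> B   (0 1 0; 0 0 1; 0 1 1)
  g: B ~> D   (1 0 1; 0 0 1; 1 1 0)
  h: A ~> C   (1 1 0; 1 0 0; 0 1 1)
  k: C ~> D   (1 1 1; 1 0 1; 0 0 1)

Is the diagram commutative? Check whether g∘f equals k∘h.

Along f;g (path 1):
  e0=[1,0,0] f~>[0,0,0] g~>[0,0,0]
  e1=[0,1,0] f~>[1,0,1] g~>[0,1,1]
  e2=[0,0,1] f~>[0,1,1] g~>[1,1,1]
  composite₁ = (0 0 1; 0 1 1; 0 1 1)
Along h;k (path 2):
  e0=[1,0,0] h~>[1,1,0] k~>[0,1,0]
  e1=[0,1,0] h~>[1,0,1] k~>[0,0,1]
  e2=[0,0,1] h~>[0,0,1] k~>[1,1,1]
  composite₂ = (0 0 1; 1 0 1; 0 1 1)
Equal? NO — does not commute

Answer: DOES NOT COMMUTE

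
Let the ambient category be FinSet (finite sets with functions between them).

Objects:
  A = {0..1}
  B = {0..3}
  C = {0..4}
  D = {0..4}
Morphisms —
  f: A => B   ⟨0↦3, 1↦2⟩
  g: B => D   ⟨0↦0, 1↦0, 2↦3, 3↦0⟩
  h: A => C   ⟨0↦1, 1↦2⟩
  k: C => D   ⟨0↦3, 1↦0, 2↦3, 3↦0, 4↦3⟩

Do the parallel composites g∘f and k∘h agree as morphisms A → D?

Answer: COMMUTES

Work:
1) trace f;g:
  0 f=>3 g=>0
  1 f=>2 g=>3
  composite₁ = ⟨0↦0, 1↦3⟩
2) trace h;k:
  0 h=>1 k=>0
  1 h=>2 k=>3
  composite₂ = ⟨0↦0, 1↦3⟩
Equal? same morphism ✓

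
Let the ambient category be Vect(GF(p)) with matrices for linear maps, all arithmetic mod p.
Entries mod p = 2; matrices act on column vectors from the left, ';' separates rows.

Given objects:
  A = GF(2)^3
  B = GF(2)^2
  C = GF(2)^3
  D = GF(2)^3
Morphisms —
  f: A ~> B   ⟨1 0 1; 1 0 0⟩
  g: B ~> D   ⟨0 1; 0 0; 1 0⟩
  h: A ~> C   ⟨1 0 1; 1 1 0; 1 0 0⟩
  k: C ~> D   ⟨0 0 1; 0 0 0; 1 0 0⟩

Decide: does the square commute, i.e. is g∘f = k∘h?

Answer: COMMUTES

Trace:
1) trace f;g:
  e0=⟨1,0,0⟩ f~>⟨1,1⟩ g~>⟨1,0,1⟩
  e1=⟨0,1,0⟩ f~>⟨0,0⟩ g~>⟨0,0,0⟩
  e2=⟨0,0,1⟩ f~>⟨1,0⟩ g~>⟨0,0,1⟩
  result₁ = ⟨1 0 0; 0 0 0; 1 0 1⟩
2) trace h;k:
  e0=⟨1,0,0⟩ h~>⟨1,1,1⟩ k~>⟨1,0,1⟩
  e1=⟨0,1,0⟩ h~>⟨0,1,0⟩ k~>⟨0,0,0⟩
  e2=⟨0,0,1⟩ h~>⟨1,0,0⟩ k~>⟨0,0,1⟩
  result₂ = ⟨1 0 0; 0 0 0; 1 0 1⟩
Equal? same morphism ✓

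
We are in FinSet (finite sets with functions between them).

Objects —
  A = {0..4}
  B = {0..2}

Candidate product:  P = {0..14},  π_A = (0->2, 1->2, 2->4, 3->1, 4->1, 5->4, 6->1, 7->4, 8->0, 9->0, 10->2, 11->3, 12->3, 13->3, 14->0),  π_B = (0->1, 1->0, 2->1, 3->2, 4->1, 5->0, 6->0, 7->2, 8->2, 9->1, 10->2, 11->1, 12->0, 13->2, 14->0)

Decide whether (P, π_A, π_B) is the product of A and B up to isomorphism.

|A|·|B| = 5·3 = 15;  |P| = 15
Check the pairing map k ↦ (π_A(k), π_B(k)):
  0 -> (2,1)
  1 -> (2,0)
  2 -> (4,1)
  3 -> (1,2)
  4 -> (1,1)
  5 -> (4,0)
  6 -> (1,0)
  7 -> (4,2)
  8 -> (0,2)
  9 -> (0,1)
  10 -> (2,2)
  11 -> (3,1)
  12 -> (3,0)
  13 -> (3,2)
  14 -> (0,0)
distinct pairs in image: 15 / 15 needed
  → bijection onto A×B; projections well-typed.

Answer: VALID PRODUCT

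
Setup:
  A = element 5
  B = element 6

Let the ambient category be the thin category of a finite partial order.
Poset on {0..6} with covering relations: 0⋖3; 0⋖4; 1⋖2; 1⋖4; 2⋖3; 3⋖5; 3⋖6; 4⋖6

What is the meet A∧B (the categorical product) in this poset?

{x : x<=A ∧ x<=B} = {0,1,2,3}  (A=5, B=6)
  0 <= 3
  1 <= 3
  2 <= 3
  3 <= 3
glb = 3

Answer: A∧B = 3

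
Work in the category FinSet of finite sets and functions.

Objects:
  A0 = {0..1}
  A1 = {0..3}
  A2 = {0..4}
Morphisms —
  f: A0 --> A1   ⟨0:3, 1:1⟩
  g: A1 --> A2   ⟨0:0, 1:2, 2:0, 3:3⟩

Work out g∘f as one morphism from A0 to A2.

Answer: ⟨0:3, 1:2⟩

Derivation:
  0 f-->3 g-->3
  1 f-->1 g-->2
⟦path⟧: ⟨0:3, 1:2⟩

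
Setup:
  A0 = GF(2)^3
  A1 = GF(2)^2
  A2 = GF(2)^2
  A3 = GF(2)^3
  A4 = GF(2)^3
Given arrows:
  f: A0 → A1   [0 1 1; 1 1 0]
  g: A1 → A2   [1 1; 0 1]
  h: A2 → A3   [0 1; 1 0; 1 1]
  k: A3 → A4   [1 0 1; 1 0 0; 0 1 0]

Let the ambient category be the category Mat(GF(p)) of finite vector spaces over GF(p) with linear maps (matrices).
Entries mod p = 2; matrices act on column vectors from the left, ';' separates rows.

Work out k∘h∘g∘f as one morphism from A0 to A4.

  e0=[1,0,0] f→[0,1] g→[1,1] h→[1,1,0] k→[1,1,1]
  e1=[0,1,0] f→[1,1] g→[0,1] h→[1,0,1] k→[0,1,0]
  e2=[0,0,1] f→[1,0] g→[1,0] h→[0,1,1] k→[1,0,1]
⟦path⟧: [1 0 1; 1 1 0; 1 0 1]

Answer: [1 0 1; 1 1 0; 1 0 1]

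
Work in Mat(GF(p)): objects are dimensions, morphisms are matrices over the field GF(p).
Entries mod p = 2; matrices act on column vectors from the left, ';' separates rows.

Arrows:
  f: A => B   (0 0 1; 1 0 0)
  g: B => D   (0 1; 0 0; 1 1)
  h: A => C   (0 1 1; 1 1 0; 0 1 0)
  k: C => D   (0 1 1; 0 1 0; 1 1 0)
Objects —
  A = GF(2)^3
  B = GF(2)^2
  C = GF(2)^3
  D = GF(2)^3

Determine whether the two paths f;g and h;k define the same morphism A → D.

Answer: DOES NOT COMMUTE

Work:
Path 1 = f;g:
  e0=(1,0,0) f=>(0,1) g=>(1,0,1)
  e1=(0,1,0) f=>(0,0) g=>(0,0,0)
  e2=(0,0,1) f=>(1,0) g=>(0,0,1)
  result₁ = (1 0 0; 0 0 0; 1 0 1)
Path 2 = h;k:
  e0=(1,0,0) h=>(0,1,0) k=>(1,1,1)
  e1=(0,1,0) h=>(1,1,1) k=>(0,1,0)
  e2=(0,0,1) h=>(1,0,0) k=>(0,0,1)
  result₂ = (1 0 0; 1 1 0; 1 0 1)
Equal? NO — does not commute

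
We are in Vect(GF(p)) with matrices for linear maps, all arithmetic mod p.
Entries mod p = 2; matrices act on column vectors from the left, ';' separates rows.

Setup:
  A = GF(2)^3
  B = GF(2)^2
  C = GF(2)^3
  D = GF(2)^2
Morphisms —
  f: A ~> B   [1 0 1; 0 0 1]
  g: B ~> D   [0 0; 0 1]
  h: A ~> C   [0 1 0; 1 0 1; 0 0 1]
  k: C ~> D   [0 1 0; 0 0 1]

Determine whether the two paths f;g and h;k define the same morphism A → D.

Answer: DOES NOT COMMUTE

Work:
Along f;g (path 1):
  e0=[1,0,0] f~>[1,0] g~>[0,0]
  e1=[0,1,0] f~>[0,0] g~>[0,0]
  e2=[0,0,1] f~>[1,1] g~>[0,1]
  ⟦path⟧₁ = [0 0 0; 0 0 1]
Along h;k (path 2):
  e0=[1,0,0] h~>[0,1,0] k~>[1,0]
  e1=[0,1,0] h~>[1,0,0] k~>[0,0]
  e2=[0,0,1] h~>[0,1,1] k~>[1,1]
  ⟦path⟧₂ = [1 0 1; 0 0 1]
Equal? distinct morphisms ✗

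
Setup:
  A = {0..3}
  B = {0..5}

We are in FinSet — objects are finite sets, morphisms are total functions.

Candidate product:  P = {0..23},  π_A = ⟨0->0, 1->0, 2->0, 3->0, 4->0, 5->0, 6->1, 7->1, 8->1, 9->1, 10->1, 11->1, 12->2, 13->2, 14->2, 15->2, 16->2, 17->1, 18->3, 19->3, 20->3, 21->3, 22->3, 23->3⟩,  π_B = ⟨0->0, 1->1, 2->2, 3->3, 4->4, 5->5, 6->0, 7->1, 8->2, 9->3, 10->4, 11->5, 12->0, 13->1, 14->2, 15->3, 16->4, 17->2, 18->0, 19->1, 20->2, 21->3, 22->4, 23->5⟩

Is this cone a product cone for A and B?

|A|·|B| = 4·6 = 24;  |P| = 24
Check the pairing map k ↦ (π_A(k), π_B(k)):
  0 -> (0,0)
  1 -> (0,1)
  2 -> (0,2)
  3 -> (0,3)
  4 -> (0,4)
  5 -> (0,5)
  6 -> (1,0)
  7 -> (1,1)
  8 -> (1,2)
  9 -> (1,3)
  10 -> (1,4)
  11 -> (1,5)
  12 -> (2,0)
  13 -> (2,1)
  14 -> (2,2)
  15 -> (2,3)
  16 -> (2,4)
  17 -> (1,2)  ✗ repeats pair of k=8
  18 -> (3,0)
  19 -> (3,1)
  20 -> (3,2)
  21 -> (3,3)
  22 -> (3,4)
  23 -> (3,5)
distinct pairs in image: 23 / 24 needed
  → (1,2) hit at k=8 and k=17

Answer: NOT A VALID PRODUCT — duplicate pair at indices 8,17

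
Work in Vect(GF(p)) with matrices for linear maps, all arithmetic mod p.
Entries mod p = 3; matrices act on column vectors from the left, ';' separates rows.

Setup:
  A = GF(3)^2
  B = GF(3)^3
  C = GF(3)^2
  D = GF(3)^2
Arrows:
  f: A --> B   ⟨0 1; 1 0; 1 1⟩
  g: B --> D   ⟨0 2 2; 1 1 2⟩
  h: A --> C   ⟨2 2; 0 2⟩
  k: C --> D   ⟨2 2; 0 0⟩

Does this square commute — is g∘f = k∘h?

Answer: COMMUTES

Work:
Path 1 = f;g:
  e0=⟨1,0⟩ f-->⟨0,1,1⟩ g-->⟨1,0⟩
  e1=⟨0,1⟩ f-->⟨1,0,1⟩ g-->⟨2,0⟩
  ⟦path⟧₁ = ⟨1 2; 0 0⟩
Path 2 = h;k:
  e0=⟨1,0⟩ h-->⟨2,0⟩ k-->⟨1,0⟩
  e1=⟨0,1⟩ h-->⟨2,2⟩ k-->⟨2,0⟩
  ⟦path⟧₂ = ⟨1 2; 0 0⟩
Equal? same morphism ✓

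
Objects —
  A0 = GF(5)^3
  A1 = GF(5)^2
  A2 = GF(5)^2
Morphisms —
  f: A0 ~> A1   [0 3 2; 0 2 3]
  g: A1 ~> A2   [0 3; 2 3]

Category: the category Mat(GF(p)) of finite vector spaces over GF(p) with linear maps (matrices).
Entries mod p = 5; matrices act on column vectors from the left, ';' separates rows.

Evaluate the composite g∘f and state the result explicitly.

  e0=(1,0,0) f~>(0,0) g~>(0,0)
  e1=(0,1,0) f~>(3,2) g~>(1,2)
  e2=(0,0,1) f~>(2,3) g~>(4,3)
composite: [0 1 4; 0 2 3]

Answer: [0 1 4; 0 2 3]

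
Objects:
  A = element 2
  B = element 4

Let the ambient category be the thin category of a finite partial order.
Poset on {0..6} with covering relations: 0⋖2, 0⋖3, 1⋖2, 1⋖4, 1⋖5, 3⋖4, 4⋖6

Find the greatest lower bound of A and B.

{x : x<=A ∧ x<=B} = {0,1}  (A=2, B=4)
  maximal lower bounds 0 and 1 are incomparable: neither 0<=1 nor 1<=0
→ no greatest lower bound exists

Answer: NO MEET EXISTS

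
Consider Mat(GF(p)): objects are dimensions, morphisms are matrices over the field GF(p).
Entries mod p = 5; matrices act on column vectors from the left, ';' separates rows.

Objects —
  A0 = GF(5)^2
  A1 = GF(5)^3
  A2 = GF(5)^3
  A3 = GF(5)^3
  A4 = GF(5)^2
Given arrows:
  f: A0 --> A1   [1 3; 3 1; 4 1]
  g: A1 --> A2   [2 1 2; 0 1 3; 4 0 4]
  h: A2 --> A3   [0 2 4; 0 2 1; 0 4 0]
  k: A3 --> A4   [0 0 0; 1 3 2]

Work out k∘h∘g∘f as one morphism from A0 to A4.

  e0=⟨1,0⟩ f-->⟨1,3,4⟩ g-->⟨3,0,0⟩ h-->⟨0,0,0⟩ k-->⟨0,0⟩
  e1=⟨0,1⟩ f-->⟨3,1,1⟩ g-->⟨4,4,1⟩ h-->⟨2,4,1⟩ k-->⟨0,1⟩
composite: [0 0; 0 1]

Answer: [0 0; 0 1]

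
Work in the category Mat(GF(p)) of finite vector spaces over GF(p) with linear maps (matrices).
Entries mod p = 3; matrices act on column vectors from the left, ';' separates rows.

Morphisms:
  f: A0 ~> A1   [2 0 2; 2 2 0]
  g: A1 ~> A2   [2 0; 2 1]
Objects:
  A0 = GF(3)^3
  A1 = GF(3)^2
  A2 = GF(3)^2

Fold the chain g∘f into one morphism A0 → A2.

Answer: [1 0 1; 0 2 1]

Trace:
  e0=(1,0,0) f~>(2,2) g~>(1,0)
  e1=(0,1,0) f~>(0,2) g~>(0,2)
  e2=(0,0,1) f~>(2,0) g~>(1,1)
⟦path⟧: [1 0 1; 0 2 1]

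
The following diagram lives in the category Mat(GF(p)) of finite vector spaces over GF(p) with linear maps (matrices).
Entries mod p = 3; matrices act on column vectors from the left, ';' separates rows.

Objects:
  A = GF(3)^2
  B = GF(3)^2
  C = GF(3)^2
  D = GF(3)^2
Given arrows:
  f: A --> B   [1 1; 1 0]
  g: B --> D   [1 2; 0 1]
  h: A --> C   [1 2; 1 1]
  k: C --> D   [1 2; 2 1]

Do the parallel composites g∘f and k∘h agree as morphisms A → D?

Answer: DOES NOT COMMUTE

Derivation:
1) trace f;g:
  e0=(1,0) f-->(1,1) g-->(0,1)
  e1=(0,1) f-->(1,0) g-->(1,0)
  result₁ = [0 1; 1 0]
2) trace h;k:
  e0=(1,0) h-->(1,1) k-->(0,0)
  e1=(0,1) h-->(2,1) k-->(1,2)
  result₂ = [0 1; 0 2]
Equal? distinct morphisms ✗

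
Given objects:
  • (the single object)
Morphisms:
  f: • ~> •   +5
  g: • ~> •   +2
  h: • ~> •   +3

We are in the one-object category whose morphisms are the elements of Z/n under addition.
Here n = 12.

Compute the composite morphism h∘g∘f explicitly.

Answer: +10

Trace:
  0 +5≡5 +2≡7 +3≡10  (mod 12)
composite: +10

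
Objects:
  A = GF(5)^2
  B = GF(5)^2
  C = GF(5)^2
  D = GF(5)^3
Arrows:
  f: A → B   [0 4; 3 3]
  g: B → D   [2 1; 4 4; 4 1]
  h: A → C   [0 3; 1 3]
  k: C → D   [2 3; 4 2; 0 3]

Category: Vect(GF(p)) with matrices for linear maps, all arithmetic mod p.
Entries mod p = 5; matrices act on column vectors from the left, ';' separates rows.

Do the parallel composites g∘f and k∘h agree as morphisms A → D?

1) trace f;g:
  e0=⟨1,0⟩ f→⟨0,3⟩ g→⟨3,2,3⟩
  e1=⟨0,1⟩ f→⟨4,3⟩ g→⟨1,3,4⟩
  result₁ = [3 1; 2 3; 3 4]
2) trace h;k:
  e0=⟨1,0⟩ h→⟨0,1⟩ k→⟨3,2,3⟩
  e1=⟨0,1⟩ h→⟨3,3⟩ k→⟨0,3,4⟩
  result₂ = [3 0; 2 3; 3 4]
Equal? differ; not commutative

Answer: DOES NOT COMMUTE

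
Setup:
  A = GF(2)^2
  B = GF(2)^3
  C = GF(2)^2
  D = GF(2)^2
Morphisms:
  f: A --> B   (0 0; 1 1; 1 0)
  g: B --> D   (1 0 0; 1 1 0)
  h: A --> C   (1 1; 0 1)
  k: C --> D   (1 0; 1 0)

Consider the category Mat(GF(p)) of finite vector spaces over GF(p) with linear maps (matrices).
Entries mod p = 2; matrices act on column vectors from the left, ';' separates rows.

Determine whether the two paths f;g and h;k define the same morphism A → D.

Answer: DOES NOT COMMUTE

Work:
Along f;g (path 1):
  e0=(1,0) f-->(0,1,1) g-->(0,1)
  e1=(0,1) f-->(0,1,0) g-->(0,1)
  ⟦path⟧₁ = (0 0; 1 1)
Along h;k (path 2):
  e0=(1,0) h-->(1,0) k-->(1,1)
  e1=(0,1) h-->(1,1) k-->(1,1)
  ⟦path⟧₂ = (1 1; 1 1)
Equal? NO — does not commute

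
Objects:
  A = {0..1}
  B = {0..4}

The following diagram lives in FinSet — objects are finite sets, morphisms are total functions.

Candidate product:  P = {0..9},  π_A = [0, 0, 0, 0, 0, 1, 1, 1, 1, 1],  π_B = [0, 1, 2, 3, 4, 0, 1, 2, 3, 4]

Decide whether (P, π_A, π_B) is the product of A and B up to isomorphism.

Answer: VALID PRODUCT

Trace:
|A|·|B| = 2·5 = 10;  |P| = 10
Check the pairing map k ↦ (π_A(k), π_B(k)):
  0 : (0,0)
  1 : (0,1)
  2 : (0,2)
  3 : (0,3)
  4 : (0,4)
  5 : (1,0)
  6 : (1,1)
  7 : (1,2)
  8 : (1,3)
  9 : (1,4)
distinct pairs in image: 10 / 10 needed
  → bijection onto A×B; projections well-typed.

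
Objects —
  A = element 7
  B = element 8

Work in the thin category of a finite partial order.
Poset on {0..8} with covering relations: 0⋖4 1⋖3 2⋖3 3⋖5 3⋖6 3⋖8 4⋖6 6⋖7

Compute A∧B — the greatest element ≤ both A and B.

Common predecessors of 7,8: {1,2,3}
  1 ≤ 3
  2 ≤ 3
  3 ≤ 3
glb = 3

Answer: A∧B = 3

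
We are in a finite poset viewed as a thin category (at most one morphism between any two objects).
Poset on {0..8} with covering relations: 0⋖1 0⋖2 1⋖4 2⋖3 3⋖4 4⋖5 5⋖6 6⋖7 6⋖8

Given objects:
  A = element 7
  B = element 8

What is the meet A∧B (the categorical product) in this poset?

Lower bounds of A=7 and B=8: {0,1,2,3,4,5,6}
  0 <= 6
  1 <= 6
  2 <= 6
  3 <= 6
  4 <= 6
  5 <= 6
  6 <= 6
glb = 6

Answer: A∧B = 6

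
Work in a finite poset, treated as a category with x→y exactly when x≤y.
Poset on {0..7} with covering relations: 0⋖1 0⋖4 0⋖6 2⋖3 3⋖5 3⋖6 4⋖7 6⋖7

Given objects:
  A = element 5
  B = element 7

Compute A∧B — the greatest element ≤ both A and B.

Answer: A∧B = 3

Trace:
Common predecessors of 5,7: {2,3}
  2 <= 3
  3 <= 3
glb = 3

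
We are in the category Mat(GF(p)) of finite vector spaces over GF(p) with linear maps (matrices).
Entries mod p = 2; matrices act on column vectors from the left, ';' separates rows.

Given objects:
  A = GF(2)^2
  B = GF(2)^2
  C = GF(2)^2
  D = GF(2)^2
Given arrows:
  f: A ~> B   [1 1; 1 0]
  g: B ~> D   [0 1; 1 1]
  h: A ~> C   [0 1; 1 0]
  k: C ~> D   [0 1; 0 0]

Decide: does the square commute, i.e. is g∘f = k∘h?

1) trace f;g:
  e0=(1,0) f~>(1,1) g~>(1,0)
  e1=(0,1) f~>(1,0) g~>(0,1)
  result₁ = [1 0; 0 1]
2) trace h;k:
  e0=(1,0) h~>(0,1) k~>(1,0)
  e1=(0,1) h~>(1,0) k~>(0,0)
  result₂ = [1 0; 0 0]
Equal? distinct morphisms ✗

Answer: DOES NOT COMMUTE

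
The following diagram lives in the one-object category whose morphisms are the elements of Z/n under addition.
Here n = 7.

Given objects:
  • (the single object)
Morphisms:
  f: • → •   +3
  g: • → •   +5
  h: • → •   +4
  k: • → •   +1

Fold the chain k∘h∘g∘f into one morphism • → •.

  0 +3≡3 +5≡1 +4≡5 +1≡6  (mod 7)
result: +6

Answer: +6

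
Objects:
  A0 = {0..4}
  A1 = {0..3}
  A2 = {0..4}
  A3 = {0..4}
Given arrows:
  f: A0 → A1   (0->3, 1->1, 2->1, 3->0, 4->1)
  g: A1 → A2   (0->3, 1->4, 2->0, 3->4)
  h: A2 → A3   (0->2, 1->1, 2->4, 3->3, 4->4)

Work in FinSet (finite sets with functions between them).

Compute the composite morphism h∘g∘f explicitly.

  0 f→3 g→4 h→4
  1 f→1 g→4 h→4
  2 f→1 g→4 h→4
  3 f→0 g→3 h→3
  4 f→1 g→4 h→4
composite: (0->4, 1->4, 2->4, 3->3, 4->4)

Answer: (0->4, 1->4, 2->4, 3->3, 4->4)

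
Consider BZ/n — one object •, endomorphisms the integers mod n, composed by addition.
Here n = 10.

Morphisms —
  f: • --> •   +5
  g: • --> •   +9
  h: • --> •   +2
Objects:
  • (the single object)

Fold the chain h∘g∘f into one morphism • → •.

  0 +5≡5 +9≡4 +2≡6  (mod 10)
⟦path⟧: +6

Answer: +6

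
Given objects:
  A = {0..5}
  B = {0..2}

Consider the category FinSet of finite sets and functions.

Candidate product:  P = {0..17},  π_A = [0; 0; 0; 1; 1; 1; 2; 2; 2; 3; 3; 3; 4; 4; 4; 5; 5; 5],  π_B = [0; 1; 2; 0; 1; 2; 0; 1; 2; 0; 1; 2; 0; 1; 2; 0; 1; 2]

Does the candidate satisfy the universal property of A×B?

Answer: VALID PRODUCT

Work:
|A|·|B| = 6·3 = 18;  |P| = 18
Check the pairing map k ↦ (π_A(k), π_B(k)):
  0 ↦ (0,0)
  1 ↦ (0,1)
  2 ↦ (0,2)
  3 ↦ (1,0)
  4 ↦ (1,1)
  5 ↦ (1,2)
  6 ↦ (2,0)
  7 ↦ (2,1)
  8 ↦ (2,2)
  9 ↦ (3,0)
  10 ↦ (3,1)
  11 ↦ (3,2)
  12 ↦ (4,0)
  13 ↦ (4,1)
  14 ↦ (4,2)
  15 ↦ (5,0)
  16 ↦ (5,1)
  17 ↦ (5,2)
distinct pairs in image: 18 / 18 needed
  → bijection onto A×B; projections well-typed.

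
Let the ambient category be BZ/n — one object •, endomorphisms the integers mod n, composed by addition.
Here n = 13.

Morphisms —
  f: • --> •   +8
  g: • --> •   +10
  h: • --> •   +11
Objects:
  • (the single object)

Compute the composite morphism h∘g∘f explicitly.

Answer: +3

Derivation:
  0 +8≡8 +10≡5 +11≡3  (mod 13)
⟦path⟧: +3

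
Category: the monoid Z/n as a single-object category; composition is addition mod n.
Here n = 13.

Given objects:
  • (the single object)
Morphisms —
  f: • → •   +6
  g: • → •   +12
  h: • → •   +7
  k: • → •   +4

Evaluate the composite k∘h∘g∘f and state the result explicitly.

Answer: +3

Work:
  0 +6≡6 +12≡5 +7≡12 +4≡3  (mod 13)
result: +3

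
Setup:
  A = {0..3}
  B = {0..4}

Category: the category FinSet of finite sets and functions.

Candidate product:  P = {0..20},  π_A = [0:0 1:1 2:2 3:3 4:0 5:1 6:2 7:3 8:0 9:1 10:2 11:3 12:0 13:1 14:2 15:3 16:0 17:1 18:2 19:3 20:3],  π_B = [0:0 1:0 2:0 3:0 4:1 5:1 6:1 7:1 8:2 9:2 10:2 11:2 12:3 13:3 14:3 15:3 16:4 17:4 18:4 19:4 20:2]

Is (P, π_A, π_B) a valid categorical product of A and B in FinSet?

Answer: NOT A VALID PRODUCT — |P|=21 ≠ |A|·|B|=20

Trace:
|A|·|B| = 4·5 = 20;  |P| = 21
  → cardinalities differ; no bijection possible.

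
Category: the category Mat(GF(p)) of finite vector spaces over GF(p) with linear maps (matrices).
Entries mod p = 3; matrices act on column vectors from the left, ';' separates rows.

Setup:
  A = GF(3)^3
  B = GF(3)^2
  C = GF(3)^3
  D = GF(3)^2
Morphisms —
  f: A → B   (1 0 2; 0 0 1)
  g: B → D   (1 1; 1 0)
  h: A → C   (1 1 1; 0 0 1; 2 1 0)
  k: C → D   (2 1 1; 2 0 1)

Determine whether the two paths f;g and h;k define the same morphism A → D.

Answer: COMMUTES

Work:
Along f;g (path 1):
  e0=[1,0,0] f→[1,0] g→[1,1]
  e1=[0,1,0] f→[0,0] g→[0,0]
  e2=[0,0,1] f→[2,1] g→[0,2]
  composite₁ = (1 0 0; 1 0 2)
Along h;k (path 2):
  e0=[1,0,0] h→[1,0,2] k→[1,1]
  e1=[0,1,0] h→[1,0,1] k→[0,0]
  e2=[0,0,1] h→[1,1,0] k→[0,2]
  composite₂ = (1 0 0; 1 0 2)
Equal? YES — commutes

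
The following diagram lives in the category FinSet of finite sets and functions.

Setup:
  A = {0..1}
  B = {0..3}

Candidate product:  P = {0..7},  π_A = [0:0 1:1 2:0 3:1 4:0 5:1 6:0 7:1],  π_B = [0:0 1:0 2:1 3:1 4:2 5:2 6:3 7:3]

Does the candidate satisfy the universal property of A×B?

|A|·|B| = 2·4 = 8;  |P| = 8
Check the pairing map k ↦ (π_A(k), π_B(k)):
  0 : (0,0)
  1 : (1,0)
  2 : (0,1)
  3 : (1,1)
  4 : (0,2)
  5 : (1,2)
  6 : (0,3)
  7 : (1,3)
distinct pairs in image: 8 / 8 needed
  → bijection onto A×B; projections well-typed.

Answer: VALID PRODUCT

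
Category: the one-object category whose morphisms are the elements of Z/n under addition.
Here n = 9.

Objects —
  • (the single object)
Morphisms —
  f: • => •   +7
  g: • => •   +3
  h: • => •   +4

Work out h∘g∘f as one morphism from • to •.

Answer: +5

Trace:
  0 +7≡7 +3≡1 +4≡5  (mod 9)
result: +5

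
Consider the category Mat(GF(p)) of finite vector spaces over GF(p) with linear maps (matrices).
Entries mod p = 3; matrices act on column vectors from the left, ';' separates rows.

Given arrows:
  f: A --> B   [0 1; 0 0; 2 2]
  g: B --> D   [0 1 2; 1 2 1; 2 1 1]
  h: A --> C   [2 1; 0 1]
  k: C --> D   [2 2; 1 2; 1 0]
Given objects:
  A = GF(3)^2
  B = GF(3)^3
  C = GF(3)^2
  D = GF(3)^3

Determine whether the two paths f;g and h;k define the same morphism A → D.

Answer: COMMUTES

Trace:
Along f;g (path 1):
  e0=(1,0) f-->(0,0,2) g-->(1,2,2)
  e1=(0,1) f-->(1,0,2) g-->(1,0,1)
  result₁ = [1 1; 2 0; 2 1]
Along h;k (path 2):
  e0=(1,0) h-->(2,0) k-->(1,2,2)
  e1=(0,1) h-->(1,1) k-->(1,0,1)
  result₂ = [1 1; 2 0; 2 1]
Equal? YES — commutes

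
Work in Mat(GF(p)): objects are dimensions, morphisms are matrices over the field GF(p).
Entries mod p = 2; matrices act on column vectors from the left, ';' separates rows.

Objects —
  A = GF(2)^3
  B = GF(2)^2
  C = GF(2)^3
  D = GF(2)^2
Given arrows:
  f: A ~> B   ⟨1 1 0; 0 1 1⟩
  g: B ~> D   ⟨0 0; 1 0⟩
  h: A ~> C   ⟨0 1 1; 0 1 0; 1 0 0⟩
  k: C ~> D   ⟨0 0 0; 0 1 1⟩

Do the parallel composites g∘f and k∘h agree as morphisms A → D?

Answer: COMMUTES

Derivation:
Path 1 = f;g:
  e0=(1,0,0) f~>(1,0) g~>(0,1)
  e1=(0,1,0) f~>(1,1) g~>(0,1)
  e2=(0,0,1) f~>(0,1) g~>(0,0)
  result₁ = ⟨0 0 0; 1 1 0⟩
Path 2 = h;k:
  e0=(1,0,0) h~>(0,0,1) k~>(0,1)
  e1=(0,1,0) h~>(1,1,0) k~>(0,1)
  e2=(0,0,1) h~>(1,0,0) k~>(0,0)
  result₂ = ⟨0 0 0; 1 1 0⟩
Equal? YES — commutes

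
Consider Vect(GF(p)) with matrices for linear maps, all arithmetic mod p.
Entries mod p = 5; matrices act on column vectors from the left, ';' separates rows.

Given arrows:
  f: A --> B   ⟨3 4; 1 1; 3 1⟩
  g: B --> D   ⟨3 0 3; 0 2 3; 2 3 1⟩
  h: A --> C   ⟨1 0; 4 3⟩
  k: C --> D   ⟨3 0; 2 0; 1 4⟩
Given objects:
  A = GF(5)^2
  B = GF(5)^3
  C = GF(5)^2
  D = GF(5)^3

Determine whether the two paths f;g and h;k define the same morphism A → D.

Answer: DOES NOT COMMUTE

Trace:
1) trace f;g:
  e0=⟨1,0⟩ f-->⟨3,1,3⟩ g-->⟨3,1,2⟩
  e1=⟨0,1⟩ f-->⟨4,1,1⟩ g-->⟨0,0,2⟩
  ⟦path⟧₁ = ⟨3 0; 1 0; 2 2⟩
2) trace h;k:
  e0=⟨1,0⟩ h-->⟨1,4⟩ k-->⟨3,2,2⟩
  e1=⟨0,1⟩ h-->⟨0,3⟩ k-->⟨0,0,2⟩
  ⟦path⟧₂ = ⟨3 0; 2 0; 2 2⟩
Equal? differ; not commutative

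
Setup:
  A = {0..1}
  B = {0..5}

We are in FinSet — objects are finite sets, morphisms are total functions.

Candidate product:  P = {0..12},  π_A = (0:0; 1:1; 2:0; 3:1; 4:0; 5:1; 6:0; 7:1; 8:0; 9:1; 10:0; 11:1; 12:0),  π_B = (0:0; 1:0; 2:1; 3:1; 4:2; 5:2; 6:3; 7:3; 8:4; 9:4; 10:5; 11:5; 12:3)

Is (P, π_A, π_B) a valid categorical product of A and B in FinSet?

Answer: NOT A VALID PRODUCT — |P|=13 ≠ |A|·|B|=12

Work:
|A|·|B| = 2·6 = 12;  |P| = 13
  → cardinalities differ; no bijection possible.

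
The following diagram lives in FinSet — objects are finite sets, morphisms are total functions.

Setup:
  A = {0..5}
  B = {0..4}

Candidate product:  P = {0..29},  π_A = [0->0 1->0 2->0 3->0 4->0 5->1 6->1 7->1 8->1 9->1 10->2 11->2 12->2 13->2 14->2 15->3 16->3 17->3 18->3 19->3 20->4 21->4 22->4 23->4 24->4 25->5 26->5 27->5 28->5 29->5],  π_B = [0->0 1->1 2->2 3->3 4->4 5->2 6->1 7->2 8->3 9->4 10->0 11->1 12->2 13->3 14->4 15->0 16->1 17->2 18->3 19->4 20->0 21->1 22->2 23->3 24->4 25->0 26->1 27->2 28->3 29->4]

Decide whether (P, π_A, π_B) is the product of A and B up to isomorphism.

|A|·|B| = 6·5 = 30;  |P| = 30
Check the pairing map k ↦ (π_A(k), π_B(k)):
  0 -> (0,0)
  1 -> (0,1)
  2 -> (0,2)
  3 -> (0,3)
  4 -> (0,4)
  5 -> (1,2)
  6 -> (1,1)
  7 -> (1,2)  ✗ repeats pair of k=5
  8 -> (1,3)
  9 -> (1,4)
  10 -> (2,0)
  11 -> (2,1)
  12 -> (2,2)
  13 -> (2,3)
  14 -> (2,4)
  15 -> (3,0)
  16 -> (3,1)
  17 -> (3,2)
  18 -> (3,3)
  19 -> (3,4)
  20 -> (4,0)
  21 -> (4,1)
  22 -> (4,2)
  23 -> (4,3)
  24 -> (4,4)
  25 -> (5,0)
  26 -> (5,1)
  27 -> (5,2)
  28 -> (5,3)
  29 -> (5,4)
distinct pairs in image: 29 / 30 needed
  → (1,2) hit at k=5 and k=7

Answer: NOT A VALID PRODUCT — duplicate pair at indices 7,5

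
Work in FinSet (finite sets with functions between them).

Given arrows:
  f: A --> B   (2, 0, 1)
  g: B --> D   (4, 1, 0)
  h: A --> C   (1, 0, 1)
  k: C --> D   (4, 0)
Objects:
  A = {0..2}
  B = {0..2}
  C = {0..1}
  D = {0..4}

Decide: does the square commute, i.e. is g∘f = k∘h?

Answer: DOES NOT COMMUTE

Work:
Path 1 = f;g:
  0 f-->2 g-->0
  1 f-->0 g-->4
  2 f-->1 g-->1
  composite₁ = (0, 4, 1)
Path 2 = h;k:
  0 h-->1 k-->0
  1 h-->0 k-->4
  2 h-->1 k-->0
  composite₂ = (0, 4, 0)
Equal? distinct morphisms ✗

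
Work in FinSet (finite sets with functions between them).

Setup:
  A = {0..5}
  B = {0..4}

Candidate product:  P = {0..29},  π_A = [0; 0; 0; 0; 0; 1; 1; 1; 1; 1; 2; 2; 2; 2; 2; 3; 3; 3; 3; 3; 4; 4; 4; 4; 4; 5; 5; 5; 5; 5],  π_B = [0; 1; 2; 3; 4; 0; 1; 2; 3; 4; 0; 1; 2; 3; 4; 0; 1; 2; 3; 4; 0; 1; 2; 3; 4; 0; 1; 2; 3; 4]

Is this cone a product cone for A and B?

Answer: VALID PRODUCT

Work:
|A|·|B| = 6·5 = 30;  |P| = 30
Check the pairing map k ↦ (π_A(k), π_B(k)):
  0 : (0,0)
  1 : (0,1)
  2 : (0,2)
  3 : (0,3)
  4 : (0,4)
  5 : (1,0)
  6 : (1,1)
  7 : (1,2)
  8 : (1,3)
  9 : (1,4)
  10 : (2,0)
  11 : (2,1)
  12 : (2,2)
  13 : (2,3)
  14 : (2,4)
  15 : (3,0)
  16 : (3,1)
  17 : (3,2)
  18 : (3,3)
  19 : (3,4)
  20 : (4,0)
  21 : (4,1)
  22 : (4,2)
  23 : (4,3)
  24 : (4,4)
  25 : (5,0)
  26 : (5,1)
  27 : (5,2)
  28 : (5,3)
  29 : (5,4)
distinct pairs in image: 30 / 30 needed
  → bijection onto A×B; projections well-typed.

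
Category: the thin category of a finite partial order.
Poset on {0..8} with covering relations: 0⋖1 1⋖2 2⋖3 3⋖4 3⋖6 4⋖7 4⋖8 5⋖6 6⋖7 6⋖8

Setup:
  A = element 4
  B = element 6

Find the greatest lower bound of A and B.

Lower bounds of A=4 and B=6: {0,1,2,3}
  0 ⊑ 3
  1 ⊑ 3
  2 ⊑ 3
  3 ⊑ 3
glb = 3

Answer: A∧B = 3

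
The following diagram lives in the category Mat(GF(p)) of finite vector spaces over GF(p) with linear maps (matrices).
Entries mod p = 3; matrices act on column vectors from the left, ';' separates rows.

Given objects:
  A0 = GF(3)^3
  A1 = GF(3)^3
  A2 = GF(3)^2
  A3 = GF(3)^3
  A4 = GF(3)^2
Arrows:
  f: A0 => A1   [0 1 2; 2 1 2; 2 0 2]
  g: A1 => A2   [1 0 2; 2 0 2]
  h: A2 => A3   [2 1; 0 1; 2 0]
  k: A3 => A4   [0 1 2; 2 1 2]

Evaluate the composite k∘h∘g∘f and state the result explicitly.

  e0=(1,0,0) f=>(0,2,2) g=>(1,1) h=>(0,1,2) k=>(2,2)
  e1=(0,1,0) f=>(1,1,0) g=>(1,2) h=>(1,2,2) k=>(0,2)
  e2=(0,0,1) f=>(2,2,2) g=>(0,2) h=>(2,2,0) k=>(2,0)
composite: [2 0 2; 2 2 0]

Answer: [2 0 2; 2 2 0]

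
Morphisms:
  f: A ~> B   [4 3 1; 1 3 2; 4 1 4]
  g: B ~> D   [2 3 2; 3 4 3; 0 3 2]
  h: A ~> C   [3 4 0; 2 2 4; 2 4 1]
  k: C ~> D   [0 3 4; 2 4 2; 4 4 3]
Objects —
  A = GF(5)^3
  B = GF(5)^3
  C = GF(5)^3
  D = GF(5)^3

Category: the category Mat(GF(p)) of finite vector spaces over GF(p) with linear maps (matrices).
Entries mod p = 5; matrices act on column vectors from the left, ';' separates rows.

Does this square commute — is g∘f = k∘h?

Answer: COMMUTES

Derivation:
1) trace f;g:
  e0=⟨1,0,0⟩ f~>⟨4,1,4⟩ g~>⟨4,3,1⟩
  e1=⟨0,1,0⟩ f~>⟨3,3,1⟩ g~>⟨2,4,1⟩
  e2=⟨0,0,1⟩ f~>⟨1,2,4⟩ g~>⟨1,3,4⟩
  ⟦path⟧₁ = [4 2 1; 3 4 3; 1 1 4]
2) trace h;k:
  e0=⟨1,0,0⟩ h~>⟨3,2,2⟩ k~>⟨4,3,1⟩
  e1=⟨0,1,0⟩ h~>⟨4,2,4⟩ k~>⟨2,4,1⟩
  e2=⟨0,0,1⟩ h~>⟨0,4,1⟩ k~>⟨1,3,4⟩
  ⟦path⟧₂ = [4 2 1; 3 4 3; 1 1 4]
Equal? equal; square commutes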